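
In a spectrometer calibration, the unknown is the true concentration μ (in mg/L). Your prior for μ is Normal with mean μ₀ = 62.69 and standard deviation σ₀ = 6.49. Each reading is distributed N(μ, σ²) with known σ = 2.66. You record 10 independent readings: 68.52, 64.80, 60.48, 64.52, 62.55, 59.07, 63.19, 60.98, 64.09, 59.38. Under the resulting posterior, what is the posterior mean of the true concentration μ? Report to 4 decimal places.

62.7569

For Normal data with known variance σ², a Normal(μ₀, σ₀²) prior on μ is conjugate. Posterior precision = 1/σ₀² + n/σ²; posterior mean is the precision-weighted average of μ₀ and x̄.
Σxᵢ = 68.52 + 64.80 + 60.48 + 64.52 + 62.55 + 59.07 + 63.19 + 60.98 + 64.09 + 59.38 = 627.58, so n·x̄ = 627.58.
σ₀² = 6.49² = 42.1201, σ² = 2.66² = 7.0756; σ² + n·σ₀² = 7.0756 + 10·42.1201 = 428.2766.
Posterior mean = (μ₀/σ₀² + n·x̄/σ²)/(1/σ₀² + n/σ²) = (σ²·μ₀ + σ₀²·n·x̄)/(σ² + n·σ₀²) = (7.0756·62.69 + 42.1201·627.58)/428.2766 = 26877.301722/428.2766 = 62.7569.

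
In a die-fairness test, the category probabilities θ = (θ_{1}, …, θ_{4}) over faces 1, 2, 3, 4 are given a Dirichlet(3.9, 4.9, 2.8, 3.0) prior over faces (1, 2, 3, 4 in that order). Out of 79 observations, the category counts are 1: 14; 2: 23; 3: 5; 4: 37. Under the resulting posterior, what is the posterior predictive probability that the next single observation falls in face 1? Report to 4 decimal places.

The Dirichlet prior is conjugate to the Multinomial likelihood: each posterior αⱼ = prior αⱼ + observed count nⱼ.
Posterior concentration: (17.9, 27.9, 7.8, 40.0), total = 93.6.
P(next = 1 | data) = α_{1}/Σα = 0.1912.

0.1912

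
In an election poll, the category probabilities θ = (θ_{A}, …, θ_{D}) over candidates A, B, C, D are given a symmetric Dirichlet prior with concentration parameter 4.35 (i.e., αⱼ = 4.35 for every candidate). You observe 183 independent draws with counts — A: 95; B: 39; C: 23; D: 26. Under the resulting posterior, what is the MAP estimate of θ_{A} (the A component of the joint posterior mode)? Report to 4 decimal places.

0.5008

The Dirichlet prior is conjugate to the Multinomial likelihood: each posterior αⱼ = prior αⱼ + observed count nⱼ.
Posterior concentration: (99.35, 43.35, 27.35, 30.35), total = 200.40.
Joint mode component: (α_{A}−1)/(Σα−K) = 98.35/196.40 = 0.5008.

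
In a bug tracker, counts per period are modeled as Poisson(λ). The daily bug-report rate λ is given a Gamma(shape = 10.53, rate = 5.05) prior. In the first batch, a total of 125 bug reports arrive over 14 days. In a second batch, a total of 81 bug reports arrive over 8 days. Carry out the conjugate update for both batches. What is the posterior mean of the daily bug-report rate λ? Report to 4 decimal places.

With a Gamma(shape α, rate β) prior, the Poisson likelihood is conjugate: the posterior is Gamma(α + ΣXᵢ, β + n).
After batch 1: Gamma(α+S, β+n) = Gamma(10.53+125, 5.05+14) = Gamma(135.53, 19.05).
After batch 2: Gamma(α+S, β+n) = Gamma(135.53+81, 19.05+8) = Gamma(216.53, 27.05).
Posterior mean = α/β = 216.53/27.05 = 8.0048.

8.0048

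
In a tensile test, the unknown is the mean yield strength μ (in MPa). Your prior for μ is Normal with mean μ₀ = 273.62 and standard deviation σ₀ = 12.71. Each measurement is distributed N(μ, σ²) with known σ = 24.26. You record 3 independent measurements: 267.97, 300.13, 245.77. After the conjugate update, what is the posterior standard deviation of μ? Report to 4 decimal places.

For Normal data with known variance σ², a Normal(μ₀, σ₀²) prior on μ is conjugate. Posterior precision = 1/σ₀² + n/σ²; posterior mean is the precision-weighted average of μ₀ and x̄.
σ₀² = 12.71² = 161.5441, σ² = 24.26² = 588.5476; σ² + n·σ₀² = 588.5476 + 3·161.5441 = 1073.1799.
Posterior precision = 1/σ₀² + n/σ² = 1/161.5441 + 3/588.5476 = (σ² + n·σ₀²)/(σ₀²σ²) = 1073.1799/(161.5441·588.5476); posterior variance σₙ² = σ₀²σ²/(σ² + n·σ₀²) = 161.5441·588.5476/1073.1799 = 88.593154.
Posterior SD = √σₙ² = √(161.5441·588.5476/1073.1799) = 9.4124.

9.4124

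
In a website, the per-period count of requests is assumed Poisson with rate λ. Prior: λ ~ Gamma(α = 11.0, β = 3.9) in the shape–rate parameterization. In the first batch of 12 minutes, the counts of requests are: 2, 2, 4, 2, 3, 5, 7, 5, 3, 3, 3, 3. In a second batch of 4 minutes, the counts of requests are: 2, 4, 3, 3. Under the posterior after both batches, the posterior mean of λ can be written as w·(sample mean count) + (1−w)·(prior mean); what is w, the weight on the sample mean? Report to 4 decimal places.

0.8040

With a Gamma(shape α, rate β) prior, the Poisson likelihood is conjugate: the posterior is Gamma(α + ΣXᵢ, β + n).
Total number of minutes: n = 12 + 4 = 16.
Posterior mean = (α₀+S)/(β₀+n) = [n/(β₀+n)]·(S/n) + [β₀/(β₀+n)]·(α₀/β₀), so only n and β₀ enter the weight.
Weight on data w = n/(β₀+n) = 16/(3.9+16) = 16/19.9 = 0.8040.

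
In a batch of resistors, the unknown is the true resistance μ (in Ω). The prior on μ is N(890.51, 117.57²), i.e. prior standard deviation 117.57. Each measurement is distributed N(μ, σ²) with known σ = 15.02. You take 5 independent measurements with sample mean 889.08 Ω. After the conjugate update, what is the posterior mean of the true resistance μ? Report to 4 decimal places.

For Normal data with known variance σ², a Normal(μ₀, σ₀²) prior on μ is conjugate. Posterior precision = 1/σ₀² + n/σ²; posterior mean is the precision-weighted average of μ₀ and x̄.
n·x̄ = 5·889.08 = 4445.4.
σ₀² = 117.57² = 13822.7049, σ² = 15.02² = 225.6004; σ² + n·σ₀² = 225.6004 + 5·13822.7049 = 69339.1249.
Posterior mean = (μ₀/σ₀² + n·x̄/σ²)/(1/σ₀² + n/σ²) = (σ²·μ₀ + σ₀²·n·x̄)/(σ² + n·σ₀²) = (225.6004·890.51 + 13822.7049·4445.4)/69339.1249 = 61648351.774664/69339.1249 = 889.0847.

889.0847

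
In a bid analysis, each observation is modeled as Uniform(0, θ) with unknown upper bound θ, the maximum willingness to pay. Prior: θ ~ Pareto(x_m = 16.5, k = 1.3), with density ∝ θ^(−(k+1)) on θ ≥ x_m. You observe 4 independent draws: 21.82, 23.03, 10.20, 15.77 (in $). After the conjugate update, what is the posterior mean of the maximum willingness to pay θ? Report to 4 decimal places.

A Pareto(scale x_m, shape k) prior on the upper bound θ of Uniform(0, θ) is conjugate: posterior is Pareto(max(x_m, max xᵢ), k + n).
Sample maximum = 23.03; prior scale x_m = 16.5 → posterior scale = max = 23.03.
Posterior shape = 1.3 + 4 = 5.3.
E[θ|data] = k·x_m/(k−1) = 5.3·23.03/4.3 = 28.3858.

28.3858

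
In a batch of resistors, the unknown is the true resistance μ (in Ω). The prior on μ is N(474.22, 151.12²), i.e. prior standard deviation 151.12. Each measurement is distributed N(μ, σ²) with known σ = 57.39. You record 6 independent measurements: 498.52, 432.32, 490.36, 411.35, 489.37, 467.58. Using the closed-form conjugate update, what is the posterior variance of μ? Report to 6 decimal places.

For Normal data with known variance σ², a Normal(μ₀, σ₀²) prior on μ is conjugate. Posterior precision = 1/σ₀² + n/σ²; posterior mean is the precision-weighted average of μ₀ and x̄.
σ₀² = 151.12² = 22837.2544, σ² = 57.39² = 3293.6121; σ² + n·σ₀² = 3293.6121 + 6·22837.2544 = 140317.1385.
Posterior precision = 1/σ₀² + n/σ² = 1/22837.2544 + 6/3293.6121 = (σ² + n·σ₀²)/(σ₀²σ²) = 140317.1385/(22837.2544·3293.6121); posterior variance σₙ² = σ₀²σ²/(σ² + n·σ₀²) = 22837.2544·3293.6121/140317.1385 = 536.050394.

536.050394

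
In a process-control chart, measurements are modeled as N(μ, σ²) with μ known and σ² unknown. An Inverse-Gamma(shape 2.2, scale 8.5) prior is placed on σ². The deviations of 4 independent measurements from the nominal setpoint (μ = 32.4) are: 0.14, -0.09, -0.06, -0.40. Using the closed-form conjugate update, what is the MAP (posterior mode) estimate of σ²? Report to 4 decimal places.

1.6530

With known mean μ and an Inverse-Gamma(α, β) prior on σ², the Normal likelihood is conjugate: posterior is Inv-Gamma(α + n/2, β + Σ(xᵢ−μ)²/2).
Σ(xᵢ−μ)² = (0.14)² + (-0.09)² + (-0.06)² + (-0.40)² = 0.1913.
Posterior: Inv-Gamma(2.2 + 4/2, 8.5 + 0.1913/2) = Inv-Gamma(4.20, 8.59565).
Mode = β/(α+1) = 8.59565/5.20 = 1.6530.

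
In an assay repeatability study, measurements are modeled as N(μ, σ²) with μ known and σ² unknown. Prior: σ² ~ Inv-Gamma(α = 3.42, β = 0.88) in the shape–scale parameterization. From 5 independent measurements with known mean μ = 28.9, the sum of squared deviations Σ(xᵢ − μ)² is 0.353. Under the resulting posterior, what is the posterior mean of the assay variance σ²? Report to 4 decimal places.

With known mean μ and an Inverse-Gamma(α, β) prior on σ², the Normal likelihood is conjugate: posterior is Inv-Gamma(α + n/2, β + Σ(xᵢ−μ)²/2).
Posterior: Inv-Gamma(3.42 + 5/2, 0.88 + 0.353/2) = Inv-Gamma(5.92, 1.0565).
E[σ²|data] = β/(α−1) = 1.0565/4.92 = 0.2147.

0.2147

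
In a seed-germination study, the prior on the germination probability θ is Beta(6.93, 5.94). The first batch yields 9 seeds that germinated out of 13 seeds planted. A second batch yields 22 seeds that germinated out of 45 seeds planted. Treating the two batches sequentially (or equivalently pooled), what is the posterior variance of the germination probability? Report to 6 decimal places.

0.003461

The Beta prior is conjugate to a Binomial/Bernoulli likelihood; the update adds successes to α and failures to β.
After batch 1: Beta(6.93+9, 5.94+4) = Beta(15.93, 9.94).
After batch 2: Beta(15.93+22, 9.94+23) = Beta(37.93, 32.94).
Var = αβ/((α+β)²(α+β+1)) = 37.93·32.94/(70.87²·71.87) = 0.003461.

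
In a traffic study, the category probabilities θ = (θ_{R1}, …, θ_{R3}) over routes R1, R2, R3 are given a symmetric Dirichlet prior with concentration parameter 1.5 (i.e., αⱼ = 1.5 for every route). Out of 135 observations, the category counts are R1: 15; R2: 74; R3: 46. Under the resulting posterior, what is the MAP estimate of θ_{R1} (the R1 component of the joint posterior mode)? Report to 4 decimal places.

The Dirichlet prior is conjugate to the Multinomial likelihood: each posterior αⱼ = prior αⱼ + observed count nⱼ.
Posterior concentration: (16.5, 75.5, 47.5), total = 139.5.
Joint mode component: (α_{R1}−1)/(Σα−K) = 15.5/136.5 = 0.1136.

0.1136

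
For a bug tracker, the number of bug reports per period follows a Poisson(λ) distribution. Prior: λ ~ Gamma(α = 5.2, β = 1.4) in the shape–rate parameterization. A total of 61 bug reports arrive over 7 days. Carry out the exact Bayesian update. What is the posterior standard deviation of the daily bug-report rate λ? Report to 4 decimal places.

With a Gamma(shape α, rate β) prior, the Poisson likelihood is conjugate: the posterior is Gamma(α + ΣXᵢ, β + n).
Posterior: Gamma(α+S, β+n) = Gamma(5.2+61, 1.4+7) = Gamma(66.2, 8.4).
SD = √α/β = √66.2/8.4 = 0.9686.

0.9686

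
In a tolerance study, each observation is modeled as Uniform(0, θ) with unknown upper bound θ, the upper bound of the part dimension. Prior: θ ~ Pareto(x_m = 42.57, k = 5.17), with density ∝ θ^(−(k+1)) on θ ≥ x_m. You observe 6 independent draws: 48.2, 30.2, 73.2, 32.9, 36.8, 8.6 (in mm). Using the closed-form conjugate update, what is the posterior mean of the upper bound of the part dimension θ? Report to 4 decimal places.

A Pareto(scale x_m, shape k) prior on the upper bound θ of Uniform(0, θ) is conjugate: posterior is Pareto(max(x_m, max xᵢ), k + n).
Sample maximum = 73.2; prior scale x_m = 42.57 → posterior scale = max = 73.20.
Posterior shape = 5.17 + 6 = 11.17.
E[θ|data] = k·x_m/(k−1) = 11.17·73.20/10.17 = 80.3976.

80.3976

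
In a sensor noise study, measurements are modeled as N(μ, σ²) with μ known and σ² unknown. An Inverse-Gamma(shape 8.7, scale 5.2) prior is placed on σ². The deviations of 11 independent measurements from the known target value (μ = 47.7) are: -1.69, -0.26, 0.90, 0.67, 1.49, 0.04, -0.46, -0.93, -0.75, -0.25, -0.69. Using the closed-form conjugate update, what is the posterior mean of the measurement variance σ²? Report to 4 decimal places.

0.7190

With known mean μ and an Inverse-Gamma(α, β) prior on σ², the Normal likelihood is conjugate: posterior is Inv-Gamma(α + n/2, β + Σ(xᵢ−μ)²/2).
Σ(xᵢ−μ)² = (-1.69)² + (-0.26)² + (0.90)² + (0.67)² + (1.49)² + (0.04)² + (-0.46)² + (-0.93)² + (-0.75)² + (-0.25)² + (-0.69)² = 8.5819.
Posterior: Inv-Gamma(8.7 + 11/2, 5.2 + 8.5819/2) = Inv-Gamma(14.20, 9.49095).
E[σ²|data] = β/(α−1) = 9.49095/13.20 = 0.7190.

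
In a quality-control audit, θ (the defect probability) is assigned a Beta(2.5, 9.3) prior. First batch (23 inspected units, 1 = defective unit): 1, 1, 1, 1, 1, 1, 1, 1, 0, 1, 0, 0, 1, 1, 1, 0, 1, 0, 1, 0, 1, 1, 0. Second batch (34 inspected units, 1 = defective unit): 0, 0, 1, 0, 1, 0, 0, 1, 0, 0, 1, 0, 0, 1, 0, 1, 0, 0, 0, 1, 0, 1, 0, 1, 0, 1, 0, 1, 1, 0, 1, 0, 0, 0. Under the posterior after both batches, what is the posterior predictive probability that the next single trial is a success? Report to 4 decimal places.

0.4578

The Beta prior is conjugate to a Binomial/Bernoulli likelihood; the update adds successes to α and failures to β.
After batch 1: Beta(2.5+16, 9.3+7) = Beta(18.5, 16.3).
After batch 2: Beta(18.5+13, 16.3+21) = Beta(31.5, 37.3).
For a single future Bernoulli trial, P(success | data) = α/(α+β) = 0.4578.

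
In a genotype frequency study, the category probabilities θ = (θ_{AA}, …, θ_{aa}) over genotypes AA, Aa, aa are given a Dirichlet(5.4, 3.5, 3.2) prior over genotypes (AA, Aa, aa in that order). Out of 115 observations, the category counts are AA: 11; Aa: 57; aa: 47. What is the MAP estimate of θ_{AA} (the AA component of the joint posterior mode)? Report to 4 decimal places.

0.1241

The Dirichlet prior is conjugate to the Multinomial likelihood: each posterior αⱼ = prior αⱼ + observed count nⱼ.
Posterior concentration: (16.4, 60.5, 50.2), total = 127.1.
Joint mode component: (α_{AA}−1)/(Σα−K) = 15.4/124.1 = 0.1241.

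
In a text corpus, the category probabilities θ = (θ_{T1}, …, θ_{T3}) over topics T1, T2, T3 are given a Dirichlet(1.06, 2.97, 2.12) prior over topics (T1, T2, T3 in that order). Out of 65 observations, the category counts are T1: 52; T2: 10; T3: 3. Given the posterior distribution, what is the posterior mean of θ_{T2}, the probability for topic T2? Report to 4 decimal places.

0.1823

The Dirichlet prior is conjugate to the Multinomial likelihood: each posterior αⱼ = prior αⱼ + observed count nⱼ.
Posterior concentration: (53.06, 12.97, 5.12), total = 71.15.
E[θ_{T2}|data] = α_{T2}/Σα = 12.97/71.15 = 0.1823.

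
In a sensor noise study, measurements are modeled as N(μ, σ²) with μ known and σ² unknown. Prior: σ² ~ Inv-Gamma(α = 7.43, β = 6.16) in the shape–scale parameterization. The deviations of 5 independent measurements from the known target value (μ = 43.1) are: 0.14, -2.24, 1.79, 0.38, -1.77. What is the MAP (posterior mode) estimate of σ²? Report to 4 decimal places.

With known mean μ and an Inverse-Gamma(α, β) prior on σ², the Normal likelihood is conjugate: posterior is Inv-Gamma(α + n/2, β + Σ(xᵢ−μ)²/2).
Σ(xᵢ−μ)² = (0.14)² + (-2.24)² + (1.79)² + (0.38)² + (-1.77)² = 11.5186.
Posterior: Inv-Gamma(7.43 + 5/2, 6.16 + 11.5186/2) = Inv-Gamma(9.93, 11.91930).
Mode = β/(α+1) = 11.91930/10.93 = 1.0905.

1.0905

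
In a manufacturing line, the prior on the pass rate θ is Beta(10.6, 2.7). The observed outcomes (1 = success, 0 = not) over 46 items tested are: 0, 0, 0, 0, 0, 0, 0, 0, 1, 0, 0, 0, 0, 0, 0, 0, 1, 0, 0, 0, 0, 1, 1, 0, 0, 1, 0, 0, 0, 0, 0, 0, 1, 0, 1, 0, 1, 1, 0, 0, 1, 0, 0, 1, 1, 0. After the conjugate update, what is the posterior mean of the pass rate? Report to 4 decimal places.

0.3811

The Beta prior is conjugate to a Binomial/Bernoulli likelihood; the update adds successes to α and failures to β.
Posterior: Beta(α+k, β+n−k) = Beta(10.6+12, 2.7+34) = Beta(22.6, 36.7).
Posterior mean = α/(α+β) = 22.6/59.3 = 0.3811.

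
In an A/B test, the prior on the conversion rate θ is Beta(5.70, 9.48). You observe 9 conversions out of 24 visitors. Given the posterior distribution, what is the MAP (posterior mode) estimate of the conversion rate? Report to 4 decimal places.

The Beta prior is conjugate to a Binomial/Bernoulli likelihood; the update adds successes to α and failures to β.
Posterior: Beta(α+k, β+n−k) = Beta(5.70+9, 9.48+15) = Beta(14.70, 24.48).
Mode of Beta(a,b) for a,b>1 is (a−1)/(a+b−2) = 13.70/37.18 = 0.3685.

0.3685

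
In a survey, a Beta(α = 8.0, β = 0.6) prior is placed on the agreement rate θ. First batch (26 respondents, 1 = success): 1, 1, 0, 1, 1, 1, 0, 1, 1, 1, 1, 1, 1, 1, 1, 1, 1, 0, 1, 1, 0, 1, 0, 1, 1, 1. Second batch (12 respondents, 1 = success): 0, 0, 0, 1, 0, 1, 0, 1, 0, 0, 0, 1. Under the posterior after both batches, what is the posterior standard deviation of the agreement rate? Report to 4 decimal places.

0.0659

The Beta prior is conjugate to a Binomial/Bernoulli likelihood; the update adds successes to α and failures to β.
After batch 1: Beta(8.0+21, 0.6+5) = Beta(29.0, 5.6).
After batch 2: Beta(29.0+4, 5.6+8) = Beta(33.0, 13.6).
Var = αβ/((α+β)²(α+β+1)) = 33.0·13.6/(46.6²·47.6) = 0.00434184; SD = √0.00434184 = 0.0659.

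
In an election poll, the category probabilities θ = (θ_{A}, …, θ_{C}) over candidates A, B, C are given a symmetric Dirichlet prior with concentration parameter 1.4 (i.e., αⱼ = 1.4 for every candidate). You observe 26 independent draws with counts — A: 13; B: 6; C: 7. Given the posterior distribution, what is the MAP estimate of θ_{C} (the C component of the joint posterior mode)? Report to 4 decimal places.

0.2721

The Dirichlet prior is conjugate to the Multinomial likelihood: each posterior αⱼ = prior αⱼ + observed count nⱼ.
Posterior concentration: (14.4, 7.4, 8.4), total = 30.2.
Joint mode component: (α_{C}−1)/(Σα−K) = 7.4/27.2 = 0.2721.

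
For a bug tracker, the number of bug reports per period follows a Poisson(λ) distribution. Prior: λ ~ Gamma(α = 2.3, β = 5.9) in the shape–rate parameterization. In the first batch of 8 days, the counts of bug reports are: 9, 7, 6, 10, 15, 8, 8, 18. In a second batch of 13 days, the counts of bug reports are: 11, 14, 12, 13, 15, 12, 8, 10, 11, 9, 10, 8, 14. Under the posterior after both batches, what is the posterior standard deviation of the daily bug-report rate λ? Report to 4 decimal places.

With a Gamma(shape α, rate β) prior, the Poisson likelihood is conjugate: the posterior is Gamma(α + ΣXᵢ, β + n).
Batch 1: sum of counts S = 81 over n = 8 days.
After batch 1: Gamma(α+S, β+n) = Gamma(2.3+81, 5.9+8) = Gamma(83.3, 13.9).
Batch 2: sum of counts S = 147 over n = 13 days.
After batch 2: Gamma(α+S, β+n) = Gamma(83.3+147, 13.9+13) = Gamma(230.3, 26.9).
SD = √α/β = √230.3/26.9 = 0.5642.

0.5642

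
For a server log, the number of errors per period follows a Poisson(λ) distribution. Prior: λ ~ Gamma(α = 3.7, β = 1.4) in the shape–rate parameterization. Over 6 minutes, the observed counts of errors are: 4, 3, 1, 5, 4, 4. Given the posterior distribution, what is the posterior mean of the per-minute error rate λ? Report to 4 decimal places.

With a Gamma(shape α, rate β) prior, the Poisson likelihood is conjugate: the posterior is Gamma(α + ΣXᵢ, β + n).
Sum of counts S = 21 over n = 6 minutes.
Posterior: Gamma(α+S, β+n) = Gamma(3.7+21, 1.4+6) = Gamma(24.7, 7.4).
Posterior mean = α/β = 24.7/7.4 = 3.3378.

3.3378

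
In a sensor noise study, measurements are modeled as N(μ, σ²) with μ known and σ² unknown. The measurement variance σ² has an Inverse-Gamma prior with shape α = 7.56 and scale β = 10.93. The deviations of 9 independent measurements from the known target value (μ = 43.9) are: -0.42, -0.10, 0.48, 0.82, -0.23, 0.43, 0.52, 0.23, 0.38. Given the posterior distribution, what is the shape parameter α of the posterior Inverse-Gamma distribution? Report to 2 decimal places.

With known mean μ and an Inverse-Gamma(α, β) prior on σ², the Normal likelihood is conjugate: posterior is Inv-Gamma(α + n/2, β + Σ(xᵢ−μ)²/2).
Σ(xᵢ−μ)² = (-0.42)² + (-0.10)² + (0.48)² + (0.82)² + (-0.23)² + (0.43)² + (0.52)² + (0.23)² + (0.38)² = 1.7947.
Posterior: Inv-Gamma(7.56 + 9/2, 10.93 + 1.7947/2) = Inv-Gamma(12.06, 11.82735).
Posterior α = 12.06.

12.06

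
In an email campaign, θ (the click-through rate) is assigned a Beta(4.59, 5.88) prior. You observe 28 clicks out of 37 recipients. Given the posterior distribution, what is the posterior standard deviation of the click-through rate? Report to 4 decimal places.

The Beta prior is conjugate to a Binomial/Bernoulli likelihood; the update adds successes to α and failures to β.
Posterior: Beta(α+k, β+n−k) = Beta(4.59+28, 5.88+9) = Beta(32.59, 14.88).
Var = αβ/((α+β)²(α+β+1)) = 32.59·14.88/(47.47²·48.47) = 0.00443993; SD = √0.00443993 = 0.0666.

0.0666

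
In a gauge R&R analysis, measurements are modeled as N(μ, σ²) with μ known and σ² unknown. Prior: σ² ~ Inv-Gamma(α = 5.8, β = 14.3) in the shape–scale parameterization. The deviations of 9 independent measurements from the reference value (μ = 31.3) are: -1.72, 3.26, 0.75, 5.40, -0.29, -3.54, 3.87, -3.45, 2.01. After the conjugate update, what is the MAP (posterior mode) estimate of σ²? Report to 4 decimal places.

5.1081

With known mean μ and an Inverse-Gamma(α, β) prior on σ², the Normal likelihood is conjugate: posterior is Inv-Gamma(α + n/2, β + Σ(xᵢ−μ)²/2).
Σ(xᵢ−μ)² = (-1.72)² + (3.26)² + (0.75)² + (5.40)² + (-0.29)² + (-3.54)² + (3.87)² + (-3.45)² + (2.01)² = 86.8437.
Posterior: Inv-Gamma(5.8 + 9/2, 14.3 + 86.8437/2) = Inv-Gamma(10.30, 57.72185).
Mode = β/(α+1) = 57.72185/11.30 = 5.1081.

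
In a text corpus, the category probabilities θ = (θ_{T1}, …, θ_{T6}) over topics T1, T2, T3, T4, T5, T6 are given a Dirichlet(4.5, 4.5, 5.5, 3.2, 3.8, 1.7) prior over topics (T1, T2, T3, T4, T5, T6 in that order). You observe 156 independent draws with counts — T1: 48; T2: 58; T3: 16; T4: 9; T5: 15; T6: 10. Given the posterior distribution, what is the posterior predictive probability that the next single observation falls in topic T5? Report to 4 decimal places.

The Dirichlet prior is conjugate to the Multinomial likelihood: each posterior αⱼ = prior αⱼ + observed count nⱼ.
Posterior concentration: (52.5, 62.5, 21.5, 12.2, 18.8, 11.7), total = 179.2.
P(next = T5 | data) = α_{T5}/Σα = 0.1049.

0.1049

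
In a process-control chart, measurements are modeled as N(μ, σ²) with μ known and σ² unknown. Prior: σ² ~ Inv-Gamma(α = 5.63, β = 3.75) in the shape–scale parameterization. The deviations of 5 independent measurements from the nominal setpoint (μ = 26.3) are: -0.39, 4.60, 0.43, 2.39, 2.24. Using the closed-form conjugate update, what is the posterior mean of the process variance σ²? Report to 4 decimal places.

With known mean μ and an Inverse-Gamma(α, β) prior on σ², the Normal likelihood is conjugate: posterior is Inv-Gamma(α + n/2, β + Σ(xᵢ−μ)²/2).
Σ(xᵢ−μ)² = (-0.39)² + (4.60)² + (0.43)² + (2.39)² + (2.24)² = 32.2267.
Posterior: Inv-Gamma(5.63 + 5/2, 3.75 + 32.2267/2) = Inv-Gamma(8.13, 19.86335).
E[σ²|data] = β/(α−1) = 19.86335/7.13 = 2.7859.

2.7859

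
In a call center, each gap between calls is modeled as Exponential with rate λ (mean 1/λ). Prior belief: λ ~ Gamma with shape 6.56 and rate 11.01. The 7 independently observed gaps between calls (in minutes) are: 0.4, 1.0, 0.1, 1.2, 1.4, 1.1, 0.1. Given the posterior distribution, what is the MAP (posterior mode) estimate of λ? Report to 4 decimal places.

With a Gamma(shape α, rate β) prior on the exponential rate λ, the posterior after n observations with total T = Σxᵢ is Gamma(α+n, β+T).
Sum of observations T = 5.3 minutes; n = 7.
Posterior: Gamma(6.56+7, 11.01+5.3) = Gamma(13.56, 16.31).
Mode = (α−1)/β = 0.7701.

0.7701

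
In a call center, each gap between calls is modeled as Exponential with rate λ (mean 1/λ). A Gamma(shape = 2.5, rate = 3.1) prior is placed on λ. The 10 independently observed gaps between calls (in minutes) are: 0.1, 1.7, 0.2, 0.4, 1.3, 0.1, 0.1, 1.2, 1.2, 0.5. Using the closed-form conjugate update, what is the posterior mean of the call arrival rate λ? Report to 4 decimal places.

1.2626

With a Gamma(shape α, rate β) prior on the exponential rate λ, the posterior after n observations with total T = Σxᵢ is Gamma(α+n, β+T).
Sum of observations T = 6.8 minutes; n = 10.
Posterior: Gamma(2.5+10, 3.1+6.8) = Gamma(12.5, 9.9).
Posterior mean of λ = α/β = 12.5/9.9 = 1.2626.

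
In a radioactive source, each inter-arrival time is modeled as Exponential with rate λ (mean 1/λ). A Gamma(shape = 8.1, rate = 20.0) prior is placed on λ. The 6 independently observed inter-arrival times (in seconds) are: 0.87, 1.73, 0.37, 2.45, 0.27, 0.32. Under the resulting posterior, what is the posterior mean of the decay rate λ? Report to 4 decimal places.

With a Gamma(shape α, rate β) prior on the exponential rate λ, the posterior after n observations with total T = Σxᵢ is Gamma(α+n, β+T).
Sum of observations T = 6.01 seconds; n = 6.
Posterior: Gamma(8.1+6, 20.0+6.01) = Gamma(14.1, 26.01).
Posterior mean of λ = α/β = 14.1/26.01 = 0.5421.

0.5421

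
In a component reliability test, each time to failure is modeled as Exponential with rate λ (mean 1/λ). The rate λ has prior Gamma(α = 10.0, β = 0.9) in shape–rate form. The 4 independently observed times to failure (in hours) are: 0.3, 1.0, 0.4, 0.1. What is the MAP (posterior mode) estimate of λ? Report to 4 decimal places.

4.8148

With a Gamma(shape α, rate β) prior on the exponential rate λ, the posterior after n observations with total T = Σxᵢ is Gamma(α+n, β+T).
Sum of observations T = 1.8 hours; n = 4.
Posterior: Gamma(10.0+4, 0.9+1.8) = Gamma(14.0, 2.7).
Mode = (α−1)/β = 4.8148.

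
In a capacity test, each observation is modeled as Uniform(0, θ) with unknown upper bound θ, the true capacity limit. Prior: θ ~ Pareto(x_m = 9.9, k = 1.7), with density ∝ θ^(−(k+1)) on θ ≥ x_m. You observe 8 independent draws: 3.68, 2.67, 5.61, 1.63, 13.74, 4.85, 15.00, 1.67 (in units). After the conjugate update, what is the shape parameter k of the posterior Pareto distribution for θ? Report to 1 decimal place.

A Pareto(scale x_m, shape k) prior on the upper bound θ of Uniform(0, θ) is conjugate: posterior is Pareto(max(x_m, max xᵢ), k + n).
Sample maximum = 15.00; prior scale x_m = 9.9 → posterior scale = max = 15.00.
Posterior shape = 1.7 + 8 = 9.7.
Posterior shape k = 9.7.

9.7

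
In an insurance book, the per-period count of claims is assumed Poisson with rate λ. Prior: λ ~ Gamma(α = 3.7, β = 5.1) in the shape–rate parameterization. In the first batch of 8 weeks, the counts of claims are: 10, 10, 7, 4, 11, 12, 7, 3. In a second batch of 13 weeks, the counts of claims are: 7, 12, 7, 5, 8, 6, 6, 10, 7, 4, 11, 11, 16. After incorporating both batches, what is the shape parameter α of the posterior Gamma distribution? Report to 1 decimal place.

177.7

With a Gamma(shape α, rate β) prior, the Poisson likelihood is conjugate: the posterior is Gamma(α + ΣXᵢ, β + n).
Batch 1: sum of counts S = 64 over n = 8 weeks.
After batch 1: Gamma(α+S, β+n) = Gamma(3.7+64, 5.1+8) = Gamma(67.7, 13.1).
Batch 2: sum of counts S = 110 over n = 13 weeks.
After batch 2: Gamma(α+S, β+n) = Gamma(67.7+110, 13.1+13) = Gamma(177.7, 26.1).
Posterior α = 177.7.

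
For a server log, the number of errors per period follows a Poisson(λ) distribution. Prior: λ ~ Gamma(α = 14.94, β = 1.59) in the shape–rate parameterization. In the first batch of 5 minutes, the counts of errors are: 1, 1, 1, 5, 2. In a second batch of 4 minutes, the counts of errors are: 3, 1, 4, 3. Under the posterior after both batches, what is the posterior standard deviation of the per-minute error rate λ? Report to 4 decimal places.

With a Gamma(shape α, rate β) prior, the Poisson likelihood is conjugate: the posterior is Gamma(α + ΣXᵢ, β + n).
Batch 1: sum of counts S = 10 over n = 5 minutes.
After batch 1: Gamma(α+S, β+n) = Gamma(14.94+10, 1.59+5) = Gamma(24.94, 6.59).
Batch 2: sum of counts S = 11 over n = 4 minutes.
After batch 2: Gamma(α+S, β+n) = Gamma(24.94+11, 6.59+4) = Gamma(35.94, 10.59).
SD = √α/β = √35.94/10.59 = 0.5661.

0.5661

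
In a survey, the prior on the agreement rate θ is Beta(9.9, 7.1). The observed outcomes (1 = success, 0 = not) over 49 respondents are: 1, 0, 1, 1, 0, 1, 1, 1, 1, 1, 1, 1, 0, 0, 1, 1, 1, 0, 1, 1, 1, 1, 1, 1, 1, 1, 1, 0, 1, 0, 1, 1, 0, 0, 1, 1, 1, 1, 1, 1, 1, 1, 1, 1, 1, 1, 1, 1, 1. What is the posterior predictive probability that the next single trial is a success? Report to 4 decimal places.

The Beta prior is conjugate to a Binomial/Bernoulli likelihood; the update adds successes to α and failures to β.
Posterior: Beta(α+k, β+n−k) = Beta(9.9+40, 7.1+9) = Beta(49.9, 16.1).
For a single future Bernoulli trial, P(success | data) = α/(α+β) = 0.7561.

0.7561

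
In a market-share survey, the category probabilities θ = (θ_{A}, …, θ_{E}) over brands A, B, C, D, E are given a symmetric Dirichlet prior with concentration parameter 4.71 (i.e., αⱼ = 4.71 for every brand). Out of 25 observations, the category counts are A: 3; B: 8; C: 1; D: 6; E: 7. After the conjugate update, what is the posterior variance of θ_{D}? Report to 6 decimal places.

The Dirichlet prior is conjugate to the Multinomial likelihood: each posterior αⱼ = prior αⱼ + observed count nⱼ.
Posterior concentration: (7.71, 12.71, 5.71, 10.71, 11.71), total = 48.55.
Var[θ_j] = α_j(Σα−α_j)/((Σα)²(Σα+1)) = 10.71·37.84/(48.55²·49.55) = 0.003470.

0.003470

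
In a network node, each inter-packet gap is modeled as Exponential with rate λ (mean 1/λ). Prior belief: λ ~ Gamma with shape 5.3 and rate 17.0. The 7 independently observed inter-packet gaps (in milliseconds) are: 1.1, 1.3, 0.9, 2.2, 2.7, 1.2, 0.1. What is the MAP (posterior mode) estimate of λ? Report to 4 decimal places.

With a Gamma(shape α, rate β) prior on the exponential rate λ, the posterior after n observations with total T = Σxᵢ is Gamma(α+n, β+T).
Sum of observations T = 9.5 milliseconds; n = 7.
Posterior: Gamma(5.3+7, 17.0+9.5) = Gamma(12.3, 26.5).
Mode = (α−1)/β = 0.4264.

0.4264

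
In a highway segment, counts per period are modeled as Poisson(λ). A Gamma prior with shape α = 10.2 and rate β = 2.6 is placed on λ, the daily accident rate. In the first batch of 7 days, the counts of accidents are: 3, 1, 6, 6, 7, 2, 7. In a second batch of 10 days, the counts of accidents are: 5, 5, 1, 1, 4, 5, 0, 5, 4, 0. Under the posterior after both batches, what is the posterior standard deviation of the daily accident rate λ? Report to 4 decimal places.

With a Gamma(shape α, rate β) prior, the Poisson likelihood is conjugate: the posterior is Gamma(α + ΣXᵢ, β + n).
Batch 1: sum of counts S = 32 over n = 7 days.
After batch 1: Gamma(α+S, β+n) = Gamma(10.2+32, 2.6+7) = Gamma(42.2, 9.6).
Batch 2: sum of counts S = 30 over n = 10 days.
After batch 2: Gamma(α+S, β+n) = Gamma(42.2+30, 9.6+10) = Gamma(72.2, 19.6).
SD = √α/β = √72.2/19.6 = 0.4335.

0.4335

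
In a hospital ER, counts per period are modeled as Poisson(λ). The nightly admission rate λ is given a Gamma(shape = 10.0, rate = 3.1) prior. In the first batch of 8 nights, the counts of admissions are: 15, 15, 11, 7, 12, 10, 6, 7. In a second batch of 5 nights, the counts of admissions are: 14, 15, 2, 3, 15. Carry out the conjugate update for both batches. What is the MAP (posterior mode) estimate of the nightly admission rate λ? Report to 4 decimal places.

8.7578

With a Gamma(shape α, rate β) prior, the Poisson likelihood is conjugate: the posterior is Gamma(α + ΣXᵢ, β + n).
Batch 1: sum of counts S = 83 over n = 8 nights.
After batch 1: Gamma(α+S, β+n) = Gamma(10.0+83, 3.1+8) = Gamma(93.0, 11.1).
Batch 2: sum of counts S = 49 over n = 5 nights.
After batch 2: Gamma(α+S, β+n) = Gamma(93.0+49, 11.1+5) = Gamma(142.0, 16.1).
Mode of Gamma(α,β) for α≥1 is (α−1)/β = 141.0/16.1 = 8.7578.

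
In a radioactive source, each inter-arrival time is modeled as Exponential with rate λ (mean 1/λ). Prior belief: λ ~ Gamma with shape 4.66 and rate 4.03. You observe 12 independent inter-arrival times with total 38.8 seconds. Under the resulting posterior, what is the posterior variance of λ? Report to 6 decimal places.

0.009082

With a Gamma(shape α, rate β) prior on the exponential rate λ, the posterior after n observations with total T = Σxᵢ is Gamma(α+n, β+T).
Posterior: Gamma(4.66+12, 4.03+38.8) = Gamma(16.66, 42.83).
Var = α/β² = 0.009082.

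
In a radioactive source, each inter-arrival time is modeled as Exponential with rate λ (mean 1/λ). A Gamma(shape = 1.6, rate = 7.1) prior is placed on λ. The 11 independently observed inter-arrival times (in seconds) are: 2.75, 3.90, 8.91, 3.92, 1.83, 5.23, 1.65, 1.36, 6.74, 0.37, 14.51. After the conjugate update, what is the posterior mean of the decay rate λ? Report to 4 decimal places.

With a Gamma(shape α, rate β) prior on the exponential rate λ, the posterior after n observations with total T = Σxᵢ is Gamma(α+n, β+T).
Sum of observations T = 51.17 seconds; n = 11.
Posterior: Gamma(1.6+11, 7.1+51.17) = Gamma(12.6, 58.27).
Posterior mean of λ = α/β = 12.6/58.27 = 0.2162.

0.2162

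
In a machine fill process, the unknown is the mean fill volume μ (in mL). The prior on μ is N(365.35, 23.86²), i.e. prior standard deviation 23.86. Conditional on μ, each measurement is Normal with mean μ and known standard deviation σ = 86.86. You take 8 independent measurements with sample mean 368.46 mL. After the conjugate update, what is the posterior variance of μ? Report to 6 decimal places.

355.000551

For Normal data with known variance σ², a Normal(μ₀, σ₀²) prior on μ is conjugate. Posterior precision = 1/σ₀² + n/σ²; posterior mean is the precision-weighted average of μ₀ and x̄.
σ₀² = 23.86² = 569.2996, σ² = 86.86² = 7544.6596; σ² + n·σ₀² = 7544.6596 + 8·569.2996 = 12099.0564.
Posterior precision = 1/σ₀² + n/σ² = 1/569.2996 + 8/7544.6596 = (σ² + n·σ₀²)/(σ₀²σ²) = 12099.0564/(569.2996·7544.6596); posterior variance σₙ² = σ₀²σ²/(σ² + n·σ₀²) = 569.2996·7544.6596/12099.0564 = 355.000551.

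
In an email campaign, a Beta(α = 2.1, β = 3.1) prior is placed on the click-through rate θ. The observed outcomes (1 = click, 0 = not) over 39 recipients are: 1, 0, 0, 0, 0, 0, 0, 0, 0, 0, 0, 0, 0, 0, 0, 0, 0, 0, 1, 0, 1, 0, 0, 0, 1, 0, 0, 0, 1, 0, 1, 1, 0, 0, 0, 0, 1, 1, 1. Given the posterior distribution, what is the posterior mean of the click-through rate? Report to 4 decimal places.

The Beta prior is conjugate to a Binomial/Bernoulli likelihood; the update adds successes to α and failures to β.
Posterior: Beta(α+k, β+n−k) = Beta(2.1+10, 3.1+29) = Beta(12.1, 32.1).
Posterior mean = α/(α+β) = 12.1/44.2 = 0.2738.

0.2738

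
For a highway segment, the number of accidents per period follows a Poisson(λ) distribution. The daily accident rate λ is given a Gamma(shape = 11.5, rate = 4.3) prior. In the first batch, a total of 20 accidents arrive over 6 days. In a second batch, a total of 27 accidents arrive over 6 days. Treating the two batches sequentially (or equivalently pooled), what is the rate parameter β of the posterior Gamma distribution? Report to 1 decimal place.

16.3

With a Gamma(shape α, rate β) prior, the Poisson likelihood is conjugate: the posterior is Gamma(α + ΣXᵢ, β + n).
After batch 1: Gamma(α+S, β+n) = Gamma(11.5+20, 4.3+6) = Gamma(31.5, 10.3).
After batch 2: Gamma(α+S, β+n) = Gamma(31.5+27, 10.3+6) = Gamma(58.5, 16.3).
Posterior β = 16.3.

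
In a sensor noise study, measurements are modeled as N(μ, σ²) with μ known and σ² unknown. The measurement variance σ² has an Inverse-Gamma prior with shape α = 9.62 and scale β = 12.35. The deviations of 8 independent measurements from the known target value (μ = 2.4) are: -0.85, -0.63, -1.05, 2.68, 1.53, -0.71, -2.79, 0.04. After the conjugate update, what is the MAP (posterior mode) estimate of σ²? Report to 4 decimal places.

With known mean μ and an Inverse-Gamma(α, β) prior on σ², the Normal likelihood is conjugate: posterior is Inv-Gamma(α + n/2, β + Σ(xᵢ−μ)²/2).
Σ(xᵢ−μ)² = (-0.85)² + (-0.63)² + (-1.05)² + (2.68)² + (1.53)² + (-0.71)² + (-2.79)² + (0.04)² = 20.0350.
Posterior: Inv-Gamma(9.62 + 8/2, 12.35 + 20.0350/2) = Inv-Gamma(13.62, 22.36750).
Mode = β/(α+1) = 22.36750/14.62 = 1.5299.

1.5299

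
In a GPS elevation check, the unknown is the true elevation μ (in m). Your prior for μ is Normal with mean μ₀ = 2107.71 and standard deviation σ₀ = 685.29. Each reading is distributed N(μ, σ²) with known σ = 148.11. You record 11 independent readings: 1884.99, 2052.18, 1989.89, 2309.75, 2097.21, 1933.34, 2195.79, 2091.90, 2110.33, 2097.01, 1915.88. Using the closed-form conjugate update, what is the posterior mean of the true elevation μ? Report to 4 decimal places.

For Normal data with known variance σ², a Normal(μ₀, σ₀²) prior on μ is conjugate. Posterior precision = 1/σ₀² + n/σ²; posterior mean is the precision-weighted average of μ₀ and x̄.
Σxᵢ = 1884.99 + 2052.18 + 1989.89 + 2309.75 + 2097.21 + 1933.34 + 2195.79 + 2091.90 + 2110.33 + 2097.01 + 1915.88 = 22678.27, so n·x̄ = 22678.27.
σ₀² = 685.29² = 469622.3841, σ² = 148.11² = 21936.5721; σ² + n·σ₀² = 21936.5721 + 11·469622.3841 = 5187782.7972.
Posterior mean = (μ₀/σ₀² + n·x̄/σ²)/(1/σ₀² + n/σ²) = (σ²·μ₀ + σ₀²·n·x̄)/(σ² + n·σ₀²) = (21936.5721·2107.71 + 469622.3841·22678.27)/5187782.7972 = 10696459157.044398/5187782.7972 = 2061.8556.

2061.8556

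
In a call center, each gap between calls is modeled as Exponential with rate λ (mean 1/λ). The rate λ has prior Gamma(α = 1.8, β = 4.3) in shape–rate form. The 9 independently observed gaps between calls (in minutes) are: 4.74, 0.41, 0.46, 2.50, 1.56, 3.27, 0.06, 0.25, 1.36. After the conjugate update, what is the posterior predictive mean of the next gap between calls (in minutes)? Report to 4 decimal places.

1.9296

With a Gamma(shape α, rate β) prior on the exponential rate λ, the posterior after n observations with total T = Σxᵢ is Gamma(α+n, β+T).
Sum of observations T = 14.61 minutes; n = 9.
Posterior: Gamma(1.8+9, 4.3+14.61) = Gamma(10.8, 18.91).
The predictive distribution for the next observation is Lomax; its mean is β/(α−1) = 18.91/9.8 = 1.9296.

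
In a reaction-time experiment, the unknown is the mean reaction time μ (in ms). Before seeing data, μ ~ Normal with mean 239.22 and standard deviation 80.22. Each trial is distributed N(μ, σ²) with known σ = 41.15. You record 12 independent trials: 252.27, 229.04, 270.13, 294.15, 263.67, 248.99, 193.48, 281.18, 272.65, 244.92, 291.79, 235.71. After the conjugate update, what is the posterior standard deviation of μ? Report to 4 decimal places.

11.7508

For Normal data with known variance σ², a Normal(μ₀, σ₀²) prior on μ is conjugate. Posterior precision = 1/σ₀² + n/σ²; posterior mean is the precision-weighted average of μ₀ and x̄.
σ₀² = 80.22² = 6435.2484, σ² = 41.15² = 1693.3225; σ² + n·σ₀² = 1693.3225 + 12·6435.2484 = 78916.3033.
Posterior precision = 1/σ₀² + n/σ² = 1/6435.2484 + 12/1693.3225 = (σ² + n·σ₀²)/(σ₀²σ²) = 78916.3033/(6435.2484·1693.3225); posterior variance σₙ² = σ₀²σ²/(σ² + n·σ₀²) = 6435.2484·1693.3225/78916.3033 = 138.082379.
Posterior SD = √σₙ² = √(6435.2484·1693.3225/78916.3033) = 11.7508.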